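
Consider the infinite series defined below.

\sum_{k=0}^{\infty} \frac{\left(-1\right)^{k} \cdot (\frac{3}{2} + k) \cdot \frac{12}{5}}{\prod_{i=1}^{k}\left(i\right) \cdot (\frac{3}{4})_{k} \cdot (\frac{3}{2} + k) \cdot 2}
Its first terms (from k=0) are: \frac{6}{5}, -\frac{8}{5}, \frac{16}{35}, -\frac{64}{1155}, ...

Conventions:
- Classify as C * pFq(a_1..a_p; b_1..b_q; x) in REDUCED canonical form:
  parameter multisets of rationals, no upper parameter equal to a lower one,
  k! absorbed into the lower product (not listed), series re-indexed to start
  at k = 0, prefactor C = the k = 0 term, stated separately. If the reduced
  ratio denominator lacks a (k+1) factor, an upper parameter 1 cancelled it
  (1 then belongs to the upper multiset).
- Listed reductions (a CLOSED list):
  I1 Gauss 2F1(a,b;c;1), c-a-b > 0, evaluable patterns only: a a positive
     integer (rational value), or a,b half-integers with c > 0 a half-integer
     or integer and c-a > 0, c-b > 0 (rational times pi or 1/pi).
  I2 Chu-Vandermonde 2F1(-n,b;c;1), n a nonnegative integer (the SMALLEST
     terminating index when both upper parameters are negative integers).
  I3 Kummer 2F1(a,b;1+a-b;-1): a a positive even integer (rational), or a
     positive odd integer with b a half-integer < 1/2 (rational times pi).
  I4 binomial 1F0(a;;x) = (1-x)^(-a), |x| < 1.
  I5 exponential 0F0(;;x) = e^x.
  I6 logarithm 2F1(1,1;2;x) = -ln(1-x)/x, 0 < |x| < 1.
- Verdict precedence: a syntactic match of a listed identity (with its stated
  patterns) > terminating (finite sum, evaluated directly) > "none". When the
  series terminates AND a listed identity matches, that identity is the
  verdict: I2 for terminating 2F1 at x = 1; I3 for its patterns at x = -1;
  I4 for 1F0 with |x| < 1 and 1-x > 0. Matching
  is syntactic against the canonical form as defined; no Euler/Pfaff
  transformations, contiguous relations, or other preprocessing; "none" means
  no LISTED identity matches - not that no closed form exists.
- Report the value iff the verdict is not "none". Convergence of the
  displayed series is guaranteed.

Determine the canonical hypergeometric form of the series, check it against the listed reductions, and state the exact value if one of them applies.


The tell: with t_0 = \frac{6}{5}, k + 3/2 divides numerator and denominator alike; prefactor 6/5 after cancelling.
Step ratio: r(k) = -1 * 1 / [(k+\frac{3}{4}) (k+1)] - rational; roots negated = parameters, x = -1, C = \frac{6}{5}.

The series (x = -1) is 0F1: upper {-}, lower {\frac{3}{4}}, prefactor \frac{6}{5}. Verdict: none - this 0F1 at x = -1 matches no listed pattern, and upper {-} holds no stopper.


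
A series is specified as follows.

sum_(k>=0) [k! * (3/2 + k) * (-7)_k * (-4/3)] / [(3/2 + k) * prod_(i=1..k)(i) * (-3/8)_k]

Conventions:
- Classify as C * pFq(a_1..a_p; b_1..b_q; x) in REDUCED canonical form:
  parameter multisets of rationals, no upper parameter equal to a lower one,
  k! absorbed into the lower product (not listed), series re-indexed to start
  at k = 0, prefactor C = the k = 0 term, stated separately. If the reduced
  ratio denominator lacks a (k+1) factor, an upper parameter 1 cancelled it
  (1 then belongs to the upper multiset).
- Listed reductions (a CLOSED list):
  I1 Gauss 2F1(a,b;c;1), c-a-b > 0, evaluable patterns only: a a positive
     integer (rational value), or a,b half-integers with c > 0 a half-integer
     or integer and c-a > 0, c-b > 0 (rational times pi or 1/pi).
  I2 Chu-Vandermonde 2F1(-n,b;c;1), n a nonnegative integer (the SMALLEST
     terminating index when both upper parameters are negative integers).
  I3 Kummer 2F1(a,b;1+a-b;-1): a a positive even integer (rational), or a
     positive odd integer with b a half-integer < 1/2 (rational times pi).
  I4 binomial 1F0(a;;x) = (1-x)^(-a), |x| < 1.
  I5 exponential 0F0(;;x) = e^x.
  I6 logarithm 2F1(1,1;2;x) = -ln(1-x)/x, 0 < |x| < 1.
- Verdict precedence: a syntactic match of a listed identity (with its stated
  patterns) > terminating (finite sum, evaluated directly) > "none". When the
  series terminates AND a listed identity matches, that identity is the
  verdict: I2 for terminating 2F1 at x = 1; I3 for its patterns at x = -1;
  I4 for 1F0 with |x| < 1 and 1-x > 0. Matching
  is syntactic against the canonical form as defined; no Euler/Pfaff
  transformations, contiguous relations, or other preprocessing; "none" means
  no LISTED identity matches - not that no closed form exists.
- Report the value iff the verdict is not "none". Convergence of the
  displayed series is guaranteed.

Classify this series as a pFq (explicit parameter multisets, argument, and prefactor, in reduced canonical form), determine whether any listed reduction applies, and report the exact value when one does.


At argument 1: a 2F1 with upper {-7, 1}, lower {-3/8}, scaled by C = -4/3. Verdict: Chu-Vandermonde (I2) applies (terminating 2F1 at x = 1 with n = 7, b = 1, c = -3/8). Value: 44/135.

The tell: t_0 = -4/3 here, and the product of the first k integers (C = -4/3) is k!.
Consecutive-term ratio: r(k) = 1 * (k-7) (k+1) / [(k-3/8) (k+1)] - rational in k. x = 1; t_0 = -4/3; negate the roots.


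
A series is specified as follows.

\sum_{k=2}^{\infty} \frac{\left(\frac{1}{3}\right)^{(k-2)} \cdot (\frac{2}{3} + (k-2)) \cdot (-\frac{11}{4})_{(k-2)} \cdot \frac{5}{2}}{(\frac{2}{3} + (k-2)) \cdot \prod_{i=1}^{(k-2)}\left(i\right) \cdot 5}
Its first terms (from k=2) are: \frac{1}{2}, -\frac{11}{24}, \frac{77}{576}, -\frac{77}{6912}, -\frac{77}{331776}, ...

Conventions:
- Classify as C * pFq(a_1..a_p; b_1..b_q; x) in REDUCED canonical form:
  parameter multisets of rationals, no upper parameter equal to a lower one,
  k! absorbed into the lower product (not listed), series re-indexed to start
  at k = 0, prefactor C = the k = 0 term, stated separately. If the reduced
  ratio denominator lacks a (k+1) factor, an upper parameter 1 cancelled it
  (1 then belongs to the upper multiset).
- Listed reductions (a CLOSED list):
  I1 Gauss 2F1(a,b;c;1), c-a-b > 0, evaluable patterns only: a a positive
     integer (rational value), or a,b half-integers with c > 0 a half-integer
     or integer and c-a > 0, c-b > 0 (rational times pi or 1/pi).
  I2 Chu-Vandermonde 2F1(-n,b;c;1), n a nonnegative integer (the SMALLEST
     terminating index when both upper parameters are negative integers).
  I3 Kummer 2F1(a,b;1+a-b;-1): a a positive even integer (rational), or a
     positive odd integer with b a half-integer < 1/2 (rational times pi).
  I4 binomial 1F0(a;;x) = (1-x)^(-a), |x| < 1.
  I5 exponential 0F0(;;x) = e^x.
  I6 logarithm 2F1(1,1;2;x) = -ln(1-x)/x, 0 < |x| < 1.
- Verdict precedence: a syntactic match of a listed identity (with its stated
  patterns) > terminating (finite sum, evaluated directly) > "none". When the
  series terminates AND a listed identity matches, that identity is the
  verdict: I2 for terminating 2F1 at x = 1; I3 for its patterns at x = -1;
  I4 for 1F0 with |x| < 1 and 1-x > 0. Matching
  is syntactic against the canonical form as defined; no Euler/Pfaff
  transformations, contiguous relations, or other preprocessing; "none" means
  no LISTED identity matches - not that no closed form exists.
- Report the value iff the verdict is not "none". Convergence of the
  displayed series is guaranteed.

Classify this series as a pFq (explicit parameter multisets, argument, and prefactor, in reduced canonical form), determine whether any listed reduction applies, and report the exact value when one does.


At argument \frac{1}{3}: a 1F0 with upper {-\frac{11}{4}}, lower {-}, scaled by C = \frac{1}{2}. Verdict at x = \frac{1}{3}: the binomial series (I4) matches (the 1F0 binomial series: exponent 11/4, x = \frac{1}{3}). Sum: \frac{1}{2} \cdot \left(\frac{2}{3}\right)^{\frac{11}{4}}.

The tell: t_0 being \frac{1}{2}, the product of the first k integers (prefactor 1/2) is k!.
Ratio: r(k) = \frac{1}{3} * (k-\frac{11}{4}) / [(k+1)] - rational; roots negated = parameters, x = \frac{1}{3}, C = \frac{1}{2}.


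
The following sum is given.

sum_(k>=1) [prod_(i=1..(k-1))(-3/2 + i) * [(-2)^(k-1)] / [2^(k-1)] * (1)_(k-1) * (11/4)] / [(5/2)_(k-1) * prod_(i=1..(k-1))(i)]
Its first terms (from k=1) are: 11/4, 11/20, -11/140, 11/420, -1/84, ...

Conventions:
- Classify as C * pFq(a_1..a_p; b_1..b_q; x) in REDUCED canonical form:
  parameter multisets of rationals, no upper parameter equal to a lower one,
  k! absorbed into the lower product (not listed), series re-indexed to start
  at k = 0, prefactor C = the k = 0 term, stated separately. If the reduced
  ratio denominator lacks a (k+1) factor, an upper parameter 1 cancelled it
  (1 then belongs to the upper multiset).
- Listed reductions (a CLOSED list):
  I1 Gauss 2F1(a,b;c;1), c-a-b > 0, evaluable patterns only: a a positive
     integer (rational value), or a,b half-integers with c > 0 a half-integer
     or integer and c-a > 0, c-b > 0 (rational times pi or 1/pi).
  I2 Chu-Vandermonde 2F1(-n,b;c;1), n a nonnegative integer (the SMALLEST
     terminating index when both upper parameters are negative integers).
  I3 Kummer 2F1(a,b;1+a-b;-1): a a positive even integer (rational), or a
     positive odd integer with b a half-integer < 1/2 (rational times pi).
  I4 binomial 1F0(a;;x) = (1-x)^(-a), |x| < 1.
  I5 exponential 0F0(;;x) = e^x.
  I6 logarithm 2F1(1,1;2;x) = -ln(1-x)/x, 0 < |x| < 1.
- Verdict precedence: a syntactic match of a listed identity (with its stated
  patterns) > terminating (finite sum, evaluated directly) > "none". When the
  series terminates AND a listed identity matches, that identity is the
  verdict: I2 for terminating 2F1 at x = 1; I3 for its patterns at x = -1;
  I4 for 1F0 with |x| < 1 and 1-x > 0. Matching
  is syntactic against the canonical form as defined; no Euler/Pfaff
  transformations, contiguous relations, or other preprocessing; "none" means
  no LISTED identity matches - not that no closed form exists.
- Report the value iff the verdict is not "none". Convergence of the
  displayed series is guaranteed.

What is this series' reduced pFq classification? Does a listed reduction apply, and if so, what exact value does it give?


x = -1 here; the reduced form reads 2F1, upper {-1/2, 1}, lower {5/2}, C = 11/4. Verdict: Kummer (I3) applies (x = -1; c = 5/2 equals 1+a-b for upper {-1/2, 1}: listed pattern). Value: (33/32) * pi.

Key step: t_0 being 11/4, the product of the first k integers (prefactor 11/4) is k!.
Consecutive-term ratio: r(k) = (-1) * (k-1/2) (k+1) / [(k+5/2) (k+1)] - rational; roots negated = parameters, x = (-1), C = 11/4.


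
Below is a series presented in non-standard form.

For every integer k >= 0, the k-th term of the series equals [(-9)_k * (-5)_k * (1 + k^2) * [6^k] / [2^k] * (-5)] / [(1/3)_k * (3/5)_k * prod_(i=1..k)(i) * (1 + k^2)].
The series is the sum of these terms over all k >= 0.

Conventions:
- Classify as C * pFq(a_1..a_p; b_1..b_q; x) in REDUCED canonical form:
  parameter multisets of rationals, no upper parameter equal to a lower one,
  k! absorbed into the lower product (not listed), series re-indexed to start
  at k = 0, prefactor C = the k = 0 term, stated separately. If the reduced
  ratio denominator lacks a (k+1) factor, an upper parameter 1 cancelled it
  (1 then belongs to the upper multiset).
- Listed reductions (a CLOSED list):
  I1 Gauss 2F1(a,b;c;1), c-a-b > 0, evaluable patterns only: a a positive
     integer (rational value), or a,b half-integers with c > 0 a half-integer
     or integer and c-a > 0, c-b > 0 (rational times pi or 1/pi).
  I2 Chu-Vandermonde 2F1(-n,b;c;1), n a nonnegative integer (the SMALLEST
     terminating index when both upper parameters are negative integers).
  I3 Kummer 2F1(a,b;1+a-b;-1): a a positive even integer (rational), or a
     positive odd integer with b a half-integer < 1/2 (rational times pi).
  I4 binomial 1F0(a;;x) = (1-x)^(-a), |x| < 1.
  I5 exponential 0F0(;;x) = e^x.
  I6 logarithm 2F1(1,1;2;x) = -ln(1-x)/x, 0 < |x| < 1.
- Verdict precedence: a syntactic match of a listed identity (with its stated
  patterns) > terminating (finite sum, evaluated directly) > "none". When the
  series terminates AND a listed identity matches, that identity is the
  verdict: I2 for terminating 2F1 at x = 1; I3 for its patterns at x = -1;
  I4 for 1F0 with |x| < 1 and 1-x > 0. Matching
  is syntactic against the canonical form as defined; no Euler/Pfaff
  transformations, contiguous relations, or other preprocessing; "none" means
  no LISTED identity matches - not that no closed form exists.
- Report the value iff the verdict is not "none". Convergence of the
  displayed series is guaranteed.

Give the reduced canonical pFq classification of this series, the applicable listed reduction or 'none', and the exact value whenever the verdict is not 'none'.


Prefactor -5, argument 3: 2F2 with upper {-9, -5} over lower {1/3, 3/5}. Verdict: terminating at k = 5: the factor (-5)_k kills every later term; summing the 6 survivors is exact. Value: -2211680560/3887.

Key step: t_0 = -5 here, and k^2 + 1 divides numerator and denominator alike; C = -5, x = 3 after cancelling.
Adjacent-term ratio: r(k) = 3 * (k-9) (k-5) / [(k+1/3) (k+3/5) (k+1)] - rational in k, leading ratio 3; with t_0 = -5, classification follows.


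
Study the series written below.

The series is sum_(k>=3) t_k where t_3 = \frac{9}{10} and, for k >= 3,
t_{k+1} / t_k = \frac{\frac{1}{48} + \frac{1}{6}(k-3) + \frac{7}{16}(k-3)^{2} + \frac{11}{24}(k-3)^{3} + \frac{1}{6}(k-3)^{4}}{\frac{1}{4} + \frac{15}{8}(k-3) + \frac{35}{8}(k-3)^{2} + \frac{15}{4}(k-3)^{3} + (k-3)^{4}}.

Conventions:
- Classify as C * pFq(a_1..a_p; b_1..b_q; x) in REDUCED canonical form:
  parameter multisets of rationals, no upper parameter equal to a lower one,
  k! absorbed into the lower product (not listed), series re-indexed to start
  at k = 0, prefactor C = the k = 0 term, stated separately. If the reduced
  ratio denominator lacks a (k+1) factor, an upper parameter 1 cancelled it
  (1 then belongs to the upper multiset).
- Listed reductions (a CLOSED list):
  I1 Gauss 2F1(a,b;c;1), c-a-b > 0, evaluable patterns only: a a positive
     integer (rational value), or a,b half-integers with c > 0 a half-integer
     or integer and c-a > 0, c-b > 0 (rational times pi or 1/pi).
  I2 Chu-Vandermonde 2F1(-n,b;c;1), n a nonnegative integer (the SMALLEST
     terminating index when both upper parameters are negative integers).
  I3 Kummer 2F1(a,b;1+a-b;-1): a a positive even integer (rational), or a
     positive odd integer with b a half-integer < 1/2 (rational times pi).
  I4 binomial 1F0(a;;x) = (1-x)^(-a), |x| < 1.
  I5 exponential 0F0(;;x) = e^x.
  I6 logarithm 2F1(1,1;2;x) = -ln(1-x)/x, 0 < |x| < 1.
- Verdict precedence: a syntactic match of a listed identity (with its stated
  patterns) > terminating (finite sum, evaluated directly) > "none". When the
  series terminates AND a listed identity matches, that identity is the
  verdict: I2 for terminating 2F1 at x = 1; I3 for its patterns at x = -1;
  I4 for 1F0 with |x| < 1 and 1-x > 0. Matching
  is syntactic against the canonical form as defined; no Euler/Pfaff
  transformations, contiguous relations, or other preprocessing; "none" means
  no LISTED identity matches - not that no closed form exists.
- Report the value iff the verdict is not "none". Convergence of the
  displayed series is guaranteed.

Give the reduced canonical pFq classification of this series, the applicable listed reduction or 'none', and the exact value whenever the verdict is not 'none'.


Prefactor \frac{9}{10}, argument \frac{1}{6}: 2F1 with upper {1, 1} over lower {2}. Verdict: the logarithmic series (I6) fires (the logarithm: parameters (1,1;2), x = \frac{1}{6}). Value: \left(-\frac{27}{5}\right) \cdot \ln\left(\frac{5}{6}\right).

First insight: t_0 = \frac{9}{10} here, and the parameter 1/4 appears in both the upper and lower lists and cancels (alongside the other common factor).
Adjacent-term ratio: r(k) = \frac{1}{6} * (k+1) (k+1) / [(k+2) (k+1)] - rational in k, leading ratio \frac{1}{6}; with t_0 = \frac{9}{10}, classification follows.


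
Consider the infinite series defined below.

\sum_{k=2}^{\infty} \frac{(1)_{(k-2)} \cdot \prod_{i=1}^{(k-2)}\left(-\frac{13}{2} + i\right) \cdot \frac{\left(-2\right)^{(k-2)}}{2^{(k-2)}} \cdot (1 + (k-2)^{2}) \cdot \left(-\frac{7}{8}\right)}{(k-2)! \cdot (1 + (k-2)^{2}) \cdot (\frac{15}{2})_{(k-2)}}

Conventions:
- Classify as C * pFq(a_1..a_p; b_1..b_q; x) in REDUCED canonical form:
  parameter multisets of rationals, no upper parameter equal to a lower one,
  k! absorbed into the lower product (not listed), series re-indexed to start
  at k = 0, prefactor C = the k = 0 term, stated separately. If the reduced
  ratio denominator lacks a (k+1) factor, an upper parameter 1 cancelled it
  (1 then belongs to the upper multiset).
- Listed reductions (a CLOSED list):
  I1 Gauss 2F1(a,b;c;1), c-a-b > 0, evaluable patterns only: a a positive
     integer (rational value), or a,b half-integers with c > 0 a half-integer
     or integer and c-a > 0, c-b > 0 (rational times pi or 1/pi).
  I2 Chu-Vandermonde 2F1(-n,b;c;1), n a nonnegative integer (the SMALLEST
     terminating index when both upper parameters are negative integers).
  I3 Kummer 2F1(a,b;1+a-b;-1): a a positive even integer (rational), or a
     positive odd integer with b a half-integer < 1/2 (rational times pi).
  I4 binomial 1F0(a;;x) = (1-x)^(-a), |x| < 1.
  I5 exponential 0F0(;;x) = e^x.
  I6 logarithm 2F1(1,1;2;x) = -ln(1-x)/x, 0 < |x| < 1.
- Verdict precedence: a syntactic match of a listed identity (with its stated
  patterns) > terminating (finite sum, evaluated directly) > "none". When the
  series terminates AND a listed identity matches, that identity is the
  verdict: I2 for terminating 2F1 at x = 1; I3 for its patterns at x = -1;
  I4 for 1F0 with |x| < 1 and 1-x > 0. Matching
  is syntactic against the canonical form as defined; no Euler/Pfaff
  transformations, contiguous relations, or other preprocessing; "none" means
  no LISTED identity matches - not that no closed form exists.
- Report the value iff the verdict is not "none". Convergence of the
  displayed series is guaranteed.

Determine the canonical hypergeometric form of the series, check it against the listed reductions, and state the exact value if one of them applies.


The series (x = -1) is 2F1: upper {-\frac{11}{2}, 1}, lower {\frac{15}{2}}, prefactor -\frac{7}{8}. Verdict (x = -1): the Kummer evaluation I3 applies (x = -1; c = \frac{15}{2} equals 1+a-b for upper {-\frac{11}{2}, 1}: listed pattern). Value: \left(-\frac{21021}{32768}\right) \cdot \pi.

Structural cue: from the first term -\frac{7}{8}: the running product (C = -7/8) telescopes to a rising factorial.
Term ratio: r(k) = -1 * (k-\frac{11}{2}) (k+1) / [(k+\frac{15}{2}) (k+1)] - rational in k. x = -1; t_0 = -\frac{7}{8}; negate the roots.


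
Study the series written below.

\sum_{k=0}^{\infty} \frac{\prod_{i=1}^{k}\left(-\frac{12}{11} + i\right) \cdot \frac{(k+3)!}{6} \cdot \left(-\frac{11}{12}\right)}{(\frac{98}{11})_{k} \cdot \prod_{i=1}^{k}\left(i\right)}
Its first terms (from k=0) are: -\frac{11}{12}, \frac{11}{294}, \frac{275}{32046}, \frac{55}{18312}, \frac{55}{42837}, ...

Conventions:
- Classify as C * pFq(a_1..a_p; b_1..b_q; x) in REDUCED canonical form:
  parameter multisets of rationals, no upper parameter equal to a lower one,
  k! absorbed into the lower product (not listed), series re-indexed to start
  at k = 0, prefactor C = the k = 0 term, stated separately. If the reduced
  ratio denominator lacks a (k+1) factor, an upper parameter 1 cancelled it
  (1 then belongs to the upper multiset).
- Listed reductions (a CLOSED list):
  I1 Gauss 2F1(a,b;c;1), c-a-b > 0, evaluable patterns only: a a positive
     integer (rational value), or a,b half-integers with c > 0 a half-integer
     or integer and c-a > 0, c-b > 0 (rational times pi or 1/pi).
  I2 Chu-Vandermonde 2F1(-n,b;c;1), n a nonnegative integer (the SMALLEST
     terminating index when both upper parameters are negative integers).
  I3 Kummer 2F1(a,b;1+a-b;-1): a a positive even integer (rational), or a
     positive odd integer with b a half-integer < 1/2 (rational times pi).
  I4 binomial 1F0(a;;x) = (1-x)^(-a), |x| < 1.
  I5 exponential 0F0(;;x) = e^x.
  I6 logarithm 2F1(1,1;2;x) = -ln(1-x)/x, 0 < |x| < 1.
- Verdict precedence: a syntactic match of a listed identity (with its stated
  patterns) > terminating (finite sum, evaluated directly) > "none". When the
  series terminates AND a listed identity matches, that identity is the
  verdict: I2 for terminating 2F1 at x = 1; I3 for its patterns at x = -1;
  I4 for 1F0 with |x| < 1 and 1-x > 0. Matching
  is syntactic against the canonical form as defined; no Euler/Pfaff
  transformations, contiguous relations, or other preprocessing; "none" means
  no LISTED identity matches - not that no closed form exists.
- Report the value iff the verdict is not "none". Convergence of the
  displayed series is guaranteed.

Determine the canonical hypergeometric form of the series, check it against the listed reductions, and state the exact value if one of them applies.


The series (x = 1) is 2F1: upper {-\frac{1}{11}, 4}, lower {\frac{98}{11}}, prefactor -\frac{11}{12}. Verdict (x = 1): Gauss's theorem (I1) applies (x = 1: the Gamma ratio telescopes since c-a-b = 5 > 0 and a = 4 in Z>0). Value: -\frac{64467}{74536}.

The tell: t_0 = -\frac{11}{12} here, and the factorial ratio (C = -11/12, x = 1) (k+a-1)!/(a-1)! is a rising factorial (a)_k.
Term ratio: r(k) = 1 * (k-\frac{1}{11}) (k+4) / [(k+\frac{98}{11}) (k+1)] - rational in k. x = 1; t_0 = -\frac{11}{12}; negate the roots.


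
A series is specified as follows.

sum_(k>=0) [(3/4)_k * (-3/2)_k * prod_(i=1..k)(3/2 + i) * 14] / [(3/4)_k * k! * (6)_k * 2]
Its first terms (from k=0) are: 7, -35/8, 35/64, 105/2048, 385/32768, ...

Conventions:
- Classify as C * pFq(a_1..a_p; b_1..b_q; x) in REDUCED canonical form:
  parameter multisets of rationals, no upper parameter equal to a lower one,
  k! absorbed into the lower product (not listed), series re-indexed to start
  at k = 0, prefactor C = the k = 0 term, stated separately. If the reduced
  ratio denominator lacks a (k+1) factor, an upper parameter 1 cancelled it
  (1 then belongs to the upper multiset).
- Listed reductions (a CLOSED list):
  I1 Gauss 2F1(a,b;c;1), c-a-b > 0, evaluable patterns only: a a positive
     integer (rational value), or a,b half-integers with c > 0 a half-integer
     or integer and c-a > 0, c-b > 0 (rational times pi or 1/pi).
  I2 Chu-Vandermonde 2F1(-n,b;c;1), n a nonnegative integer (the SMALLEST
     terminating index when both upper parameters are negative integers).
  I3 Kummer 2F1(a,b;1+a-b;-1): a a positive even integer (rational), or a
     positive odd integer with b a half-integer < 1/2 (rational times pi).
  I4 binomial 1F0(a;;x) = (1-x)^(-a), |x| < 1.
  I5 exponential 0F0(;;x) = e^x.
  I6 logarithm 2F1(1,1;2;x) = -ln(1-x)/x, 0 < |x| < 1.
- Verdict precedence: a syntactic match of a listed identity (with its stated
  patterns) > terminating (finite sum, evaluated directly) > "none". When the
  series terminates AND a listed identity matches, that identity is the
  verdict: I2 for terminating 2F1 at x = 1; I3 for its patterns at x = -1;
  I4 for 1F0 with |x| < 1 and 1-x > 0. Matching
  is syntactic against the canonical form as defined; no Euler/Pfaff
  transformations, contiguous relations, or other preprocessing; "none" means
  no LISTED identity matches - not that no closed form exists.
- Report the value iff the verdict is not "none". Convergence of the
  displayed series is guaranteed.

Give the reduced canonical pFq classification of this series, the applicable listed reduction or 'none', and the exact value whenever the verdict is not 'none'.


At argument 1: a 2F1 with upper {-3/2, 5/2}, lower {6}, scaled by C = 7. Verdict (x = 1): Gauss's theorem I1 (half-integer case) applies (x = 1; upper {-3/2, 5/2} half-integers, c = 6 in the evaluable pattern). Sum: (65536/6435) / pi.

Key observation: t_0 being 7, the parameter 3/4 appears in both the upper and lower lists and cancels.
Ratio: r(k) = 1 * (k-3/2) (k+5/2) / [(k+6) (k+1)] - rational; roots negated = parameters, x = 1, C = 7.


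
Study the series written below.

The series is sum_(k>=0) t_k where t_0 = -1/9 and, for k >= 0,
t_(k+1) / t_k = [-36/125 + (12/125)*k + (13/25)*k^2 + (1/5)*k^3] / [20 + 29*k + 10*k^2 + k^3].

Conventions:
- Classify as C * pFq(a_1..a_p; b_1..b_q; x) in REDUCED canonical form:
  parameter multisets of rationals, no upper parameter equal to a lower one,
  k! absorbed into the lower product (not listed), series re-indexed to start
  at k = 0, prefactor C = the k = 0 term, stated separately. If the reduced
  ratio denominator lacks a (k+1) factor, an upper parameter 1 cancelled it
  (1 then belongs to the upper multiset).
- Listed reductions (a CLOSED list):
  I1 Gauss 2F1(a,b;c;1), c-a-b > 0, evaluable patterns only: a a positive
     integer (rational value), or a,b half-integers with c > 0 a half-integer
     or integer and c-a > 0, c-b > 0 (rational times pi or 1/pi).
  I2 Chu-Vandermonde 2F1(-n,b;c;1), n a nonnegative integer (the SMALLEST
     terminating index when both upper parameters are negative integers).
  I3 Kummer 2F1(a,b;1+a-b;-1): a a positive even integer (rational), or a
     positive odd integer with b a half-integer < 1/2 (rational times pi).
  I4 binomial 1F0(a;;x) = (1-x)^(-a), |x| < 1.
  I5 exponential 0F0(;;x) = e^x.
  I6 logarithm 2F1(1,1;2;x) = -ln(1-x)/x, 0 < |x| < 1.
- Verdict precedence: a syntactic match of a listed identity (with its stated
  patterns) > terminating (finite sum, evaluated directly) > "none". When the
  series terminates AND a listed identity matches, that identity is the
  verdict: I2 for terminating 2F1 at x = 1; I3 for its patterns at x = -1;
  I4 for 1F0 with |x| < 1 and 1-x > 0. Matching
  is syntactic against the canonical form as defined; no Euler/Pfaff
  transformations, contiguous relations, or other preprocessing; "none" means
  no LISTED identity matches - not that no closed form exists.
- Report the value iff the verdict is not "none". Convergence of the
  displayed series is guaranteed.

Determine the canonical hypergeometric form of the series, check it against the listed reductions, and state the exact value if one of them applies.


Canonical form: C = -1/9 times 3F2 with upper {-3/5, 6/5, 2}, lower {4, 5}, x = 1/5. Verdict: none - at argument 1/5 the multisets {-3/5, 6/5, 2} ; {4, 5} match no listed identity.

Structural cue: t_0 being -1/9, factor the ratio over Q (C = -1/9, x = 1/5): negated roots = parameters.
Consecutive-term ratio: r(k) = (1/5) * (k-3/5) (k+6/5) (k+2) / [(k+4) (k+5) (k+1)] - rational in k. x = (1/5); t_0 = -1/9; negate the roots.


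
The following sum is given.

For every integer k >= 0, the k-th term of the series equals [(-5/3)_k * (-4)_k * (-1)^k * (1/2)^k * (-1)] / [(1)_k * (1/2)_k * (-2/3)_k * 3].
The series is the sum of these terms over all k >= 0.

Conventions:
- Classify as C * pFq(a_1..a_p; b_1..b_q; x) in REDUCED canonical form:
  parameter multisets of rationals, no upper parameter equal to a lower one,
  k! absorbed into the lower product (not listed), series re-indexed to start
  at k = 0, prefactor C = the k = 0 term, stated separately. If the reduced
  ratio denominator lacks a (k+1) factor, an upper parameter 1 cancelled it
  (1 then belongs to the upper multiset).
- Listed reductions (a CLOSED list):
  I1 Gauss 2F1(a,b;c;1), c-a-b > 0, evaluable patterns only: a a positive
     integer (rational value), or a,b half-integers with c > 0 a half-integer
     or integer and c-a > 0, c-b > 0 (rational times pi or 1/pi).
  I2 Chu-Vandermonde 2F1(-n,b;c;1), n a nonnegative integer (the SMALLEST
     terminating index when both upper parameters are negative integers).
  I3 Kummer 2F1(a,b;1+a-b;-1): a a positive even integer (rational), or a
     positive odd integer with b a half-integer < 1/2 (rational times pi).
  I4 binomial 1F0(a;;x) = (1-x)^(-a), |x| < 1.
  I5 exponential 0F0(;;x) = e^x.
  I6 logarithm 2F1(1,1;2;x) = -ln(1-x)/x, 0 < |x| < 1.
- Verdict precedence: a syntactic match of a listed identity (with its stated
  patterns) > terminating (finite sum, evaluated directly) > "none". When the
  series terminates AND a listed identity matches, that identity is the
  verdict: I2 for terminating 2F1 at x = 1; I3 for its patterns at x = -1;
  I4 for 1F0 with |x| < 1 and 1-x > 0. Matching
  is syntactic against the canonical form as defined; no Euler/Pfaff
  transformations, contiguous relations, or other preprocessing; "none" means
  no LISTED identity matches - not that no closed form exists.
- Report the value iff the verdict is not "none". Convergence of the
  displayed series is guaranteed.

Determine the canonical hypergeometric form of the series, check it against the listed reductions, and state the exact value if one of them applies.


With C = -1/3: the canonical form is 2F2(-4, -5/3; -2/3, 1/2; -1/2). Verdict: terminating - the sum ends at index 4 because -4 is a negative integer; exact evaluation follows. Hence: -97/441.

Key observation: from the first term -1/3: the constant factors (prefactor -1/3) combine into one prefactor.
Term ratio: r(k) = (-1/2) * (k-4) (k-5/3) / [(k-2/3) (k+1/2) (k+1)] - rational in k, leading ratio (-1/2); with t_0 = -1/3, classification follows.


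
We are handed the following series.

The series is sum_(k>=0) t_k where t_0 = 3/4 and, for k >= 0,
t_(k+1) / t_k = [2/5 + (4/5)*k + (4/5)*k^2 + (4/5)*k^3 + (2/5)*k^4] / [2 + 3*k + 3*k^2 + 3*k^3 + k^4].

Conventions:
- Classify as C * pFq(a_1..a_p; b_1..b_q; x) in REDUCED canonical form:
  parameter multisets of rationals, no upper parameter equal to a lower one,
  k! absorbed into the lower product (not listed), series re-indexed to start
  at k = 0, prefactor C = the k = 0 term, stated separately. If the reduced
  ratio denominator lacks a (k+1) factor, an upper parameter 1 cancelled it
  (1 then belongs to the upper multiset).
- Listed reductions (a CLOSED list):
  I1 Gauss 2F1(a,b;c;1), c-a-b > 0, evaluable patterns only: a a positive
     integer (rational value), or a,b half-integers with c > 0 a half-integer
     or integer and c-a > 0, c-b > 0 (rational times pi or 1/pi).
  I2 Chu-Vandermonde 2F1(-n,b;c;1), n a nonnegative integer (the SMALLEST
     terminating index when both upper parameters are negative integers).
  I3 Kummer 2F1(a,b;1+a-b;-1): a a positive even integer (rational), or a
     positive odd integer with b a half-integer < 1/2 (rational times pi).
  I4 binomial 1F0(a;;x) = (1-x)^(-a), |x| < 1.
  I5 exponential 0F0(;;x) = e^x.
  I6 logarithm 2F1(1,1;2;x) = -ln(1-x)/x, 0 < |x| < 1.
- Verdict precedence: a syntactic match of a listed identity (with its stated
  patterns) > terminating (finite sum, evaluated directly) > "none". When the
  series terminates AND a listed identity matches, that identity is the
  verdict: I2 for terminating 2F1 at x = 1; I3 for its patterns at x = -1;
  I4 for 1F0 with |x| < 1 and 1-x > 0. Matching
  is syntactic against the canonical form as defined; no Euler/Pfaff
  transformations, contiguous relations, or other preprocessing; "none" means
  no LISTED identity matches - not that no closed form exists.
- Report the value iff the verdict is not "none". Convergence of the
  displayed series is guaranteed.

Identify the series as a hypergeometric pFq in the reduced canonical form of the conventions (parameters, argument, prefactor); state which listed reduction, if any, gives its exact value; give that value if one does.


Structural cue: from the first term 3/4: cancel k^2 + 1 from the displayed ratio first; then prefactor 3/4.
Adjacent-term ratio: r(k) = (2/5) * (k+1) (k+1) / [(k+2) (k+1)] - rational in k, leading ratio (2/5); with t_0 = 3/4, classification follows.

With C = 3/4: the canonical form is 2F1(1, 1; 2; 2/5). Verdict: logarithm (I6) applies (the logarithm: parameters (1,1;2), x = 2/5). Exact value: (-15/8) * ln(3/5).


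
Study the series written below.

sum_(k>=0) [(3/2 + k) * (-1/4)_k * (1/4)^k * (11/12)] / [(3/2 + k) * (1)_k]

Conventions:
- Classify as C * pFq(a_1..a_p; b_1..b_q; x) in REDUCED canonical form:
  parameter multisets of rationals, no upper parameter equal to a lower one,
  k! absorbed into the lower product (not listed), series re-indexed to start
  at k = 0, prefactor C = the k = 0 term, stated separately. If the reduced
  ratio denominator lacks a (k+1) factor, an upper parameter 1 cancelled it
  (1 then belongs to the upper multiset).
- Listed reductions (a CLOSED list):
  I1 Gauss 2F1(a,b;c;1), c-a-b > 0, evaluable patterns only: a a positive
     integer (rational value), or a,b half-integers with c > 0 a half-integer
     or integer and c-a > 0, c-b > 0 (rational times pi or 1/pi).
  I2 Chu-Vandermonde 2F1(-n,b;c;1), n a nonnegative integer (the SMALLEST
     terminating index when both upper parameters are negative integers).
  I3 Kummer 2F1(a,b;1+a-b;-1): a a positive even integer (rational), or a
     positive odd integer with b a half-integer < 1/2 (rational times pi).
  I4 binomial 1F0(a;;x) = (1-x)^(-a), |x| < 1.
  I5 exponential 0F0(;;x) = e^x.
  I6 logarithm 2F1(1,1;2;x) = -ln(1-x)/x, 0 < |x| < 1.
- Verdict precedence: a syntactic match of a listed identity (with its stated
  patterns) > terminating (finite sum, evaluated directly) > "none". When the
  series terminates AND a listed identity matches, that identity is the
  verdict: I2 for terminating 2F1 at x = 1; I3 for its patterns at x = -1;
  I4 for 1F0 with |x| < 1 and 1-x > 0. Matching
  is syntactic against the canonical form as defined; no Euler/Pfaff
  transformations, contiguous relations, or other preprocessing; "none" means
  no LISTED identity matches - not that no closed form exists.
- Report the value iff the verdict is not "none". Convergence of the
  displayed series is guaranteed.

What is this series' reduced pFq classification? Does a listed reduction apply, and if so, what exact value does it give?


The series (x = 1/4) is 1F0: upper {-1/4}, lower {-}, prefactor 11/12. Verdict: the binomial series (I4) applies (the 1F0 binomial series: exponent 1/4, x = 1/4). Hence: (11/12) * (3/4)^(1/4).

First insight: from the first term 11/12: (1)_k (C = 11/12, x = 1/4) is k! itself.
Adjacent-term ratio: r(k) = (1/4) * (k-1/4) / [(k+1)] - rational; roots negated = parameters, x = (1/4), C = 11/12.


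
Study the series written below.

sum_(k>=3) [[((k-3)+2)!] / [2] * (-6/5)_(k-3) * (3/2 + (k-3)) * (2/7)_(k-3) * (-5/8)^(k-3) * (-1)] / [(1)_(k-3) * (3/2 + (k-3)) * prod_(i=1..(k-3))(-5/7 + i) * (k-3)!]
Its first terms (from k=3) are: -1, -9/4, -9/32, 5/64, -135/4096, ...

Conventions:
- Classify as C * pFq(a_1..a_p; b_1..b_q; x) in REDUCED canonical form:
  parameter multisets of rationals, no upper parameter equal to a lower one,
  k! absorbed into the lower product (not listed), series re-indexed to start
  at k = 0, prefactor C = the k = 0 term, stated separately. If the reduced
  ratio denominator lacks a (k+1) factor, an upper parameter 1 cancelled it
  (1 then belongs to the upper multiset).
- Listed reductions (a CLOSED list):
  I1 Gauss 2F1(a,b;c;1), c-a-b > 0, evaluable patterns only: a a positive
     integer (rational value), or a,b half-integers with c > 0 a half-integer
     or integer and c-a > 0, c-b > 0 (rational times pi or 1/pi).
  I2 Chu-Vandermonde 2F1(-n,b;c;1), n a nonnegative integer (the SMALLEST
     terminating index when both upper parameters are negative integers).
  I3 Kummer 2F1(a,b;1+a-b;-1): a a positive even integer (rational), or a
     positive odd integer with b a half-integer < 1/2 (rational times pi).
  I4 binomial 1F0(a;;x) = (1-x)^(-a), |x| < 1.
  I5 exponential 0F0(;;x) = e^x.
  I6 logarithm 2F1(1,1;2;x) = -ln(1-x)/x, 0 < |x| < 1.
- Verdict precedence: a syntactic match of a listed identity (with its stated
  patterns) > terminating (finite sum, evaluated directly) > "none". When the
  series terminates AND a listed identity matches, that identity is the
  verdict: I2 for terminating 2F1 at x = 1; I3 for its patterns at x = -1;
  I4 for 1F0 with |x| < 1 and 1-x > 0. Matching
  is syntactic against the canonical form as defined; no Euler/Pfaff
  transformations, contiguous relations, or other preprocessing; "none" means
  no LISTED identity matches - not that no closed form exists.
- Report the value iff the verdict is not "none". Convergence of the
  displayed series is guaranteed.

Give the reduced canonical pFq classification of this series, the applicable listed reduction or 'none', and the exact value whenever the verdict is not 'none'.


This is -1 * 2F1(-6/5, 3; 1; -5/8) in reduced canonical form. Verdict: none. No listed pattern accepts 2F1(-6/5, 3; 1; -5/8).

The tell: t_0 being -1, the parameter 2/7 appears in both the upper and lower lists and cancels (alongside the other common factor).
Step ratio: r(k) = (-5/8) * (k-6/5) (k+3) / [(k+1) (k+1)] ; factor over Q: parameters, x = (-5/8), and C = -1.


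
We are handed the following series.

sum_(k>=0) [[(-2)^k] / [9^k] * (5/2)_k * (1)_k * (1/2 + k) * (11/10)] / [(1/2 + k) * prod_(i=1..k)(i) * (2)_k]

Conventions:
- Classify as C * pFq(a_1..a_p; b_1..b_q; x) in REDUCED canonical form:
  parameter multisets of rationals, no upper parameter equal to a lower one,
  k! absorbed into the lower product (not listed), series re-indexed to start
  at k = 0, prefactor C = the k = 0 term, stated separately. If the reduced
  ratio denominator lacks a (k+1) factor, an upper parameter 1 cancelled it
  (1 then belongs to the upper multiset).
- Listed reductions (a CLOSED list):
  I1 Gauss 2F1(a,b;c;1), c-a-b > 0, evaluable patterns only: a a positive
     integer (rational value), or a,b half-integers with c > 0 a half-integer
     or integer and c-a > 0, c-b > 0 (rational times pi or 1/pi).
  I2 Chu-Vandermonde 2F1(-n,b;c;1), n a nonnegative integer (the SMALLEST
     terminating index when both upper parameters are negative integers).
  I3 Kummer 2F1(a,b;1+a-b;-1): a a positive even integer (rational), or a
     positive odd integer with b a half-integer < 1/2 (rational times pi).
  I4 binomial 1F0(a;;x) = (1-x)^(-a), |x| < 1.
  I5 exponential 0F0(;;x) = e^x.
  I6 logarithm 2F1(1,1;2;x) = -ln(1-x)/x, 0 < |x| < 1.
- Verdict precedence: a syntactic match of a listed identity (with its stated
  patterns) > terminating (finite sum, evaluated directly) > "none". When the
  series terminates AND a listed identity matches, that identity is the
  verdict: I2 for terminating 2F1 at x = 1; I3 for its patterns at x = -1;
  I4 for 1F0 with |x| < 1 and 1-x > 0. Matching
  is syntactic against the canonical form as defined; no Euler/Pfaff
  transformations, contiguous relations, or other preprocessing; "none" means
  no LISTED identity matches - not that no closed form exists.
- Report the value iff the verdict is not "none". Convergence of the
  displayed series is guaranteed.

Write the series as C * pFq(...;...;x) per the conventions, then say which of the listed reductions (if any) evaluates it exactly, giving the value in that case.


This is 11/10 * 2F1(1, 5/2; 2; -2/9) in reduced canonical form. Verdict: none (x = -2/9): each listed identity misses the multisets {1, 5/2} ; {2}.

Key observation: with t_0 = 11/10, the product of the first k integers (prefactor 11/10) is k!.
Term ratio: r(k) = (-2/9) * (k+1) (k+5/2) / [(k+2) (k+1)] - rational; roots negated = parameters, x = (-2/9), C = 11/10.


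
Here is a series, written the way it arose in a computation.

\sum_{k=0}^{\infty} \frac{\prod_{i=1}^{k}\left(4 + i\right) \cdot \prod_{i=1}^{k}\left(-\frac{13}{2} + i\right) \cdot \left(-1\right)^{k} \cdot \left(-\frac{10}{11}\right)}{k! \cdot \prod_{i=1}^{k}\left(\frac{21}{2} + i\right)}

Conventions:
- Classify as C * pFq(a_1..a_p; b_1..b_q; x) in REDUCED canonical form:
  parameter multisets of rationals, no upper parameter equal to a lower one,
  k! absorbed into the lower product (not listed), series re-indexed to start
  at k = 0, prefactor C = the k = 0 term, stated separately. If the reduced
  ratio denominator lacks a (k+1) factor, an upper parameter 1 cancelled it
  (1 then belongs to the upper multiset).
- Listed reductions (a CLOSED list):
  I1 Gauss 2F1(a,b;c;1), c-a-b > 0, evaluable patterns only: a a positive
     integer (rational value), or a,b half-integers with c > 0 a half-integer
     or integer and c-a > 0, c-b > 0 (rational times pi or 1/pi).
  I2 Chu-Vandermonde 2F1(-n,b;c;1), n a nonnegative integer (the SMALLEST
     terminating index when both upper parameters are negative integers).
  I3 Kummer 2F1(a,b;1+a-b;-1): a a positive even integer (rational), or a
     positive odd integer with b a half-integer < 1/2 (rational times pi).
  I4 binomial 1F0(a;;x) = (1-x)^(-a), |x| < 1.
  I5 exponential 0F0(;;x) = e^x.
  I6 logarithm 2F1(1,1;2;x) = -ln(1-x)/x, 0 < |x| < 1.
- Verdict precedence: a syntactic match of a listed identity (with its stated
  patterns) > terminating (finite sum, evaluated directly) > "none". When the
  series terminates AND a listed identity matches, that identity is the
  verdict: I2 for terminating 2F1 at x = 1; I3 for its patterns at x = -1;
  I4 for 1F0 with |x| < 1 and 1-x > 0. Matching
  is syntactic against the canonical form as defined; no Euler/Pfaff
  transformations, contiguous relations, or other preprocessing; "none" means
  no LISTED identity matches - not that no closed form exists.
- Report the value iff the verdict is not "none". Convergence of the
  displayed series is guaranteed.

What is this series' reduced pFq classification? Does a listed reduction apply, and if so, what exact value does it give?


x = -1 here; the reduced form reads 2F1, upper {-\frac{11}{2}, 5}, lower {\frac{23}{2}}, C = -\frac{10}{11}. Verdict: the Kummer evaluation I3 matches (x = -1; c = \frac{23}{2} equals 1+a-b for upper {-\frac{11}{2}, 5}: listed pattern). Hence: \left(-\frac{19840275}{8388608}\right) \cdot \pi.

The tell: with t_0 = -\frac{10}{11}, the running product (C = -10/11) telescopes to a rising factorial.
Adjacent-term ratio: r(k) = -1 * (k-\frac{11}{2}) (k+5) / [(k+\frac{23}{2}) (k+1)] - rational in k. x = -1; t_0 = -\frac{10}{11}; negate the roots.
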